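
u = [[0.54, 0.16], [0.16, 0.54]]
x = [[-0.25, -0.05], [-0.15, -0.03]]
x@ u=[[-0.14, -0.07],  [-0.09, -0.04]]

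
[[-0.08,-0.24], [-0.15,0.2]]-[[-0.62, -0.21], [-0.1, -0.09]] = [[0.54,-0.03], [-0.05,0.29]]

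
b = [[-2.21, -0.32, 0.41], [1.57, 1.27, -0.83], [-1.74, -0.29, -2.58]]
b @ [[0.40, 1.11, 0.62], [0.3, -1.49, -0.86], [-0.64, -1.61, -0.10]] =[[-1.24,-2.64,-1.14], [1.54,1.19,-0.04], [0.87,2.65,-0.57]]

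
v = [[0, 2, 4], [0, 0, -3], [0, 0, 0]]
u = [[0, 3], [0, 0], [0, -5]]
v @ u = [[0, -20], [0, 15], [0, 0]]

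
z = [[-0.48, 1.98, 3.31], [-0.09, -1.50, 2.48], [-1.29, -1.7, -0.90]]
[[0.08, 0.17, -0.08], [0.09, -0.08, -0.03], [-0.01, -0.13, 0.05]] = z@[[-0.0,0.00,-0.01], [-0.01,0.07,-0.01], [0.03,0.01,-0.02]]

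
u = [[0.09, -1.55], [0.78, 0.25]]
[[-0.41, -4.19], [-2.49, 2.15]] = u @ [[-3.22, 1.85],[0.08, 2.81]]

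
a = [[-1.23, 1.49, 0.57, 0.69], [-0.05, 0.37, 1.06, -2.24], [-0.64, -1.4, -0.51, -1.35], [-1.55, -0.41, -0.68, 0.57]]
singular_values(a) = [2.96, 2.39, 2.03, 0.0]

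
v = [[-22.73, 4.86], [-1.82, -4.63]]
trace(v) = -27.36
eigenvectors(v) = [[-0.99, -0.27], [-0.1, -0.96]]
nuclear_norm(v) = 28.16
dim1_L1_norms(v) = [27.59, 6.45]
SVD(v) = [[-1.00, -0.04], [-0.04, 1.00]] @ diag([23.25859095417584, 4.905073580113725]) @ [[0.98, -0.2], [-0.2, -0.98]]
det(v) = 114.09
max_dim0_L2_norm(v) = 22.8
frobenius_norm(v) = 23.77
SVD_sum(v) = [[-22.77, 4.68], [-0.83, 0.17]] + [[0.04, 0.18], [-0.99, -4.80]]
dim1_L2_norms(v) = [23.24, 4.97]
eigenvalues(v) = [-22.23, -5.13]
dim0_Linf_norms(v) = [22.73, 4.86]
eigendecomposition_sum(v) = [[-22.88,6.32], [-2.37,0.65]] + [[0.15, -1.46],[0.55, -5.28]]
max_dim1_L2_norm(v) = 23.24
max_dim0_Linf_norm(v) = 22.73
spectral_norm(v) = 23.26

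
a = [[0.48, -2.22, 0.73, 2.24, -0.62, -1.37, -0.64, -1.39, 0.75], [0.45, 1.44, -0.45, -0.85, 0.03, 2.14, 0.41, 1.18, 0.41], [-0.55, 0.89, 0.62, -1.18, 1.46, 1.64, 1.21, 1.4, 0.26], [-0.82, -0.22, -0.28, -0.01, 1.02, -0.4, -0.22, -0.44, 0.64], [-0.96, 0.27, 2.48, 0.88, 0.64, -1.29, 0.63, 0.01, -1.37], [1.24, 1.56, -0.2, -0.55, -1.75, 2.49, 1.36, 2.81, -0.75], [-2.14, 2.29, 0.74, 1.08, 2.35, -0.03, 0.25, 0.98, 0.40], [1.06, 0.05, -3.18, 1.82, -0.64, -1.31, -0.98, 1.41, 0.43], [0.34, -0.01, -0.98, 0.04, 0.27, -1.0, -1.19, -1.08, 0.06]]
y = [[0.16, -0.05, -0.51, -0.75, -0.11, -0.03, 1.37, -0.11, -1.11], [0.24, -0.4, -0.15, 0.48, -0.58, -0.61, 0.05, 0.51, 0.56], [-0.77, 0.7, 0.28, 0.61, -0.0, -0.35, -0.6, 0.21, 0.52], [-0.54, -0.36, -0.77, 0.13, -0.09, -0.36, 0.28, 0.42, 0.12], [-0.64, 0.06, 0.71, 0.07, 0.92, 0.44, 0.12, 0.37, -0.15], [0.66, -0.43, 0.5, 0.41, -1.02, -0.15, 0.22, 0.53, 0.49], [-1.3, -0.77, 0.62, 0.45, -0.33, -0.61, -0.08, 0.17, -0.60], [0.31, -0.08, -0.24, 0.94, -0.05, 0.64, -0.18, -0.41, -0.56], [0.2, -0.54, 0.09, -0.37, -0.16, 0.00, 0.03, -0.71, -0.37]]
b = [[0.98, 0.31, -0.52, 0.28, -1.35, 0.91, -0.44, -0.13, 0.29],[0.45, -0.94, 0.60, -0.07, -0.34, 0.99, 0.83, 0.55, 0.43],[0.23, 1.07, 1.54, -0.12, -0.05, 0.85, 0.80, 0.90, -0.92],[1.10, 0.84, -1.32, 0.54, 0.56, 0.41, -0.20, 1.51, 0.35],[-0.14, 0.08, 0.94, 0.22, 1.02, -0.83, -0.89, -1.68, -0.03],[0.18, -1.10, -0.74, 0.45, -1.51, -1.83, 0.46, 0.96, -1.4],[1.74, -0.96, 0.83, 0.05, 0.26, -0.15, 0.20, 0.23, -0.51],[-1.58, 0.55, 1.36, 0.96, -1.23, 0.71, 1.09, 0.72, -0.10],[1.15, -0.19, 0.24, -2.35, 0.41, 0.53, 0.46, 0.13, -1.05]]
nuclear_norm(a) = 24.24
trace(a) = 7.38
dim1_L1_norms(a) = [10.44, 7.36, 9.21, 4.05, 8.53, 12.71, 10.26, 10.88, 4.97]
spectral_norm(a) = 7.17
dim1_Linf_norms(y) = [1.37, 0.61, 0.77, 0.77, 0.92, 1.02, 1.3, 0.94, 0.71]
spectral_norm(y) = 2.55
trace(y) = 0.08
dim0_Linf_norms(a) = [2.14, 2.29, 3.18, 2.24, 2.35, 2.49, 1.36, 2.81, 1.37]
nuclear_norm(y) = 11.85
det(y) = 0.82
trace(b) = 1.18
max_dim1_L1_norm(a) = 12.71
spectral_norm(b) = 3.85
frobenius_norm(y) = 4.60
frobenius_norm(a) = 10.87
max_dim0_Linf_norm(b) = 2.35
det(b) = 0.01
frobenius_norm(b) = 7.85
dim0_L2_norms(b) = [3.05, 2.3, 2.96, 2.66, 2.71, 2.75, 2.0, 2.78, 2.14]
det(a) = 0.02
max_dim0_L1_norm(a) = 11.67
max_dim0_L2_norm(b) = 3.05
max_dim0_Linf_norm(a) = 3.18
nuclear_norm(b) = 19.91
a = y @ b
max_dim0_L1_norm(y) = 4.82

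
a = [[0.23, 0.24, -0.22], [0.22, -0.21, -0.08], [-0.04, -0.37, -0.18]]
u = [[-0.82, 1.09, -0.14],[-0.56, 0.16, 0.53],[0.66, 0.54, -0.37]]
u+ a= [[-0.59, 1.33, -0.36], [-0.34, -0.05, 0.45], [0.62, 0.17, -0.55]]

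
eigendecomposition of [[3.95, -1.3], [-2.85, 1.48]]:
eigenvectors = [[0.78, 0.35], [-0.63, 0.94]]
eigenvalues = [5.0, 0.43]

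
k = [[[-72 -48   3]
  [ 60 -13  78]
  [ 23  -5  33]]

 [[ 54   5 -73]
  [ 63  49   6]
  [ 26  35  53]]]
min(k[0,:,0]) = -72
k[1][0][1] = 5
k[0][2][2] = 33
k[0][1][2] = 78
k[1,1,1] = 49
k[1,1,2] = 6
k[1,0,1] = 5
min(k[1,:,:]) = -73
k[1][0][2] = -73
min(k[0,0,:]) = -72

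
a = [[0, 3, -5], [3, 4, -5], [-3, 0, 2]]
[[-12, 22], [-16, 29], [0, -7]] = a @ [[0, 1], [-4, 4], [0, -2]]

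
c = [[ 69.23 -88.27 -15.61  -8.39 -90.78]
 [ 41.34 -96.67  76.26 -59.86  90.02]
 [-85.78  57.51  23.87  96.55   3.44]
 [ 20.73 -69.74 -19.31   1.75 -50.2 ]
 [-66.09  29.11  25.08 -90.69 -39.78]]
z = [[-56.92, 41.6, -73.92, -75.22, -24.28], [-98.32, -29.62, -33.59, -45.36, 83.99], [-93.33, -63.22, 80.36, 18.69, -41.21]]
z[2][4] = -41.21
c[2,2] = 23.87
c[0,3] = -8.39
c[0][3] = -8.39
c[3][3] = 1.75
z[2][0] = -93.33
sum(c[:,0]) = -20.569999999999993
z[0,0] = -56.92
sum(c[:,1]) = -168.06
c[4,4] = -39.78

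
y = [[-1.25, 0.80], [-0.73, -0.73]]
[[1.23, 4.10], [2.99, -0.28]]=y @ [[-2.2,-1.85], [-1.9,2.24]]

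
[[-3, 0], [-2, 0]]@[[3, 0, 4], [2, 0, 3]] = [[-9, 0, -12], [-6, 0, -8]]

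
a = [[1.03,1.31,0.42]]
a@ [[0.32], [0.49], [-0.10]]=[[0.93]]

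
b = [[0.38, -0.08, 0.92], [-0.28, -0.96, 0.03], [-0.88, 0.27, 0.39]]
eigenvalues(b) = [(0.41+0.91j), (0.41-0.91j), (-1+0j)]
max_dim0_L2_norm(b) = 1.0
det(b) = -1.00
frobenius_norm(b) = 1.73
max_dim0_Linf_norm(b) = 0.96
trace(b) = -0.19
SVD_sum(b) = [[-0.05,0.37,0.31], [0.08,-0.52,-0.43], [-0.06,0.42,0.35]] + [[-0.16, -0.12, 0.11], [-0.49, -0.36, 0.35], [-0.47, -0.35, 0.33]] + [[0.59, -0.33, 0.5], [0.14, -0.08, 0.12], [-0.35, 0.19, -0.29]]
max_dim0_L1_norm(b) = 1.54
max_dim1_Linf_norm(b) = 0.96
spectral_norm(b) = 1.00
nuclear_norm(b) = 3.00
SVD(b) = [[0.48, 0.23, -0.84], [-0.68, 0.71, -0.20], [0.55, 0.67, 0.50]] @ diag([1.0016044484912883, 0.9996019802015774, 0.9975391771452118]) @ [[-0.11,0.76,0.64], [-0.7,-0.52,0.49], [-0.71,0.39,-0.59]]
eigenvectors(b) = [[-0.01+0.70j, (-0.01-0.7j), -0.13+0.00j], [-0.08-0.09j, -0.08+0.09j, (-0.99+0j)], [-0.70+0.00j, -0.70-0.00j, 0.11+0.00j]]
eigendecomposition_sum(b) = [[0.20+0.45j, (0.02-0.08j), (0.45-0.19j)], [(-0.08-0.04j), (0.01+0.01j), (-0.04+0.08j)], [-0.45+0.21j, 0.08+0.02j, (0.2+0.45j)]] + [[0.20-0.45j, 0.02+0.08j, 0.45+0.19j], [-0.08+0.04j, (0.01-0.01j), (-0.04-0.08j)], [(-0.45-0.21j), (0.08-0.02j), (0.2-0.45j)]] + [[-0.02+0.00j,(-0.13-0j),0.01-0.00j],[(-0.13+0j),(-0.97-0j),(0.11-0j)],[(0.01-0j),0.11+0.00j,(-0.01+0j)]]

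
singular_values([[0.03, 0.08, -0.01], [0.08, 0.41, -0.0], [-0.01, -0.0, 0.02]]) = [0.43, 0.03, 0.01]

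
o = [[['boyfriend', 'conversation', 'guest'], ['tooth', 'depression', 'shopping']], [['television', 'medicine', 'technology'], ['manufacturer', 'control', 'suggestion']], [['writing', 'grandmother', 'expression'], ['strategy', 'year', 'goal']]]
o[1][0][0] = 'television'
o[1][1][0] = 'manufacturer'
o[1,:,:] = [['television', 'medicine', 'technology'], ['manufacturer', 'control', 'suggestion']]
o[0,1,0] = 'tooth'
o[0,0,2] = 'guest'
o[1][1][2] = 'suggestion'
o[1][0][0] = 'television'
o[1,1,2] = 'suggestion'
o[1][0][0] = 'television'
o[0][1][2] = 'shopping'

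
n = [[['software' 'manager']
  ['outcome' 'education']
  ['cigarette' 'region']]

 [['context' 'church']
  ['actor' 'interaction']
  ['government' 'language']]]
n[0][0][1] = 'manager'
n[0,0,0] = 'software'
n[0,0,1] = 'manager'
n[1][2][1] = 'language'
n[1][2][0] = 'government'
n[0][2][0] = 'cigarette'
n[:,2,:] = [['cigarette', 'region'], ['government', 'language']]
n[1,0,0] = 'context'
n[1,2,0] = 'government'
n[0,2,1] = 'region'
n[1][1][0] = 'actor'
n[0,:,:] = [['software', 'manager'], ['outcome', 'education'], ['cigarette', 'region']]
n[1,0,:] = ['context', 'church']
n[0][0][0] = 'software'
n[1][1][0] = 'actor'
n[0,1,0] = 'outcome'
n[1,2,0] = 'government'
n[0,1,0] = 'outcome'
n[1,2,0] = 'government'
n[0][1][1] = 'education'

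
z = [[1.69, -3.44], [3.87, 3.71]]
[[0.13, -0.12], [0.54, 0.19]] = z @ [[0.12, 0.01], [0.02, 0.04]]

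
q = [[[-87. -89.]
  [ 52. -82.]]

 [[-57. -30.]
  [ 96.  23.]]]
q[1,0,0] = -57.0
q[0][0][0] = -87.0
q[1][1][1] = 23.0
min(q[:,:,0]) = -87.0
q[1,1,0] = 96.0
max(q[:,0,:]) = -30.0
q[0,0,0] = -87.0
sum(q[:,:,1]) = -178.0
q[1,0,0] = -57.0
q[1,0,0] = -57.0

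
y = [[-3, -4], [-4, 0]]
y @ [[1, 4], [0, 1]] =[[-3, -16], [-4, -16]]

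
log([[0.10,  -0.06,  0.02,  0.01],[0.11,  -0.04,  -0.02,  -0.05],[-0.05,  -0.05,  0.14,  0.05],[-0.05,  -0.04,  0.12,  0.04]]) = [[(-1.51-0.78j), -1.19+1.28j, -2.40-1.95j, (2.68+2.92j)],[(2.52-1.86j), -4.96+3.04j, (-5.08-4.64j), (4.54+6.93j)],[0.38-0.63j, -1.07+1.03j, -4.79-1.57j, 3.32+2.34j],[(-0.18-0.66j), (-0.62+1.08j), (1.06-1.64j), -3.06+2.45j]]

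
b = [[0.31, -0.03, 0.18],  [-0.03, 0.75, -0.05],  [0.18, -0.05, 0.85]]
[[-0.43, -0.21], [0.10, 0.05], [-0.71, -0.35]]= b @ [[-1.04,-0.51], [0.05,0.02], [-0.61,-0.30]]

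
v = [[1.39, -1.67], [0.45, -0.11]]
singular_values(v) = [2.2, 0.27]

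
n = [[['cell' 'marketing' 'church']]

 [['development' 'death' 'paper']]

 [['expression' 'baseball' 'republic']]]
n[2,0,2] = 'republic'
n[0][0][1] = 'marketing'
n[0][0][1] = 'marketing'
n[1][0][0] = 'development'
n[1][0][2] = 'paper'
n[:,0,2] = ['church', 'paper', 'republic']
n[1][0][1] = 'death'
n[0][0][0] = 'cell'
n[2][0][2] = 'republic'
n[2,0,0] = 'expression'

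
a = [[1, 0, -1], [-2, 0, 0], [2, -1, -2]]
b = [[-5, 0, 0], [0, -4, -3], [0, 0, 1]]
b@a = [[-5, 0, 5], [2, 3, 6], [2, -1, -2]]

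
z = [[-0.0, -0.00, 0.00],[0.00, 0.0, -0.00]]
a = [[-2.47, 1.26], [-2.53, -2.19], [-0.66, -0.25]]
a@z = [[0.0, 0.0, 0.00], [0.0, 0.00, 0.00], [0.00, 0.0, 0.0]]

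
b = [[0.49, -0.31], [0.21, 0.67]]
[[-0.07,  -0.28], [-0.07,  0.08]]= b@[[-0.18, -0.41], [-0.05, 0.25]]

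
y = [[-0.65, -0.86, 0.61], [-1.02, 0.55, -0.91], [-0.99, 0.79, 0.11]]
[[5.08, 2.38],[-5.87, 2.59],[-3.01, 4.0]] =y @ [[0.50, -3.34], [-3.69, 0.69], [3.66, 1.31]]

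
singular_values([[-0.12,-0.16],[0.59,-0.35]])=[0.69, 0.2]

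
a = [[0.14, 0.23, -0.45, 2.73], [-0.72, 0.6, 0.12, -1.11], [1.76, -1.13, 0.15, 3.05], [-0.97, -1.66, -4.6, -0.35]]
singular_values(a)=[5.02, 4.61, 1.43, 0.0]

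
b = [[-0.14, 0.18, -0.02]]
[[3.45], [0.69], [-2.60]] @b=[[-0.48, 0.62, -0.07],  [-0.10, 0.12, -0.01],  [0.36, -0.47, 0.05]]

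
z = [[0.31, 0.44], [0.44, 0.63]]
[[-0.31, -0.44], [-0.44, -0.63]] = z@[[0.34, -0.94], [-0.94, -0.34]]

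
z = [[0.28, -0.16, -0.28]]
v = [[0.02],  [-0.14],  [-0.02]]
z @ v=[[0.03]]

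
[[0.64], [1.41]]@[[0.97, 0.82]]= [[0.62, 0.52], [1.37, 1.16]]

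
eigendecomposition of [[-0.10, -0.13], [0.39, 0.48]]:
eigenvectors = [[-0.77, 0.27], [0.64, -0.96]]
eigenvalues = [0.01, 0.37]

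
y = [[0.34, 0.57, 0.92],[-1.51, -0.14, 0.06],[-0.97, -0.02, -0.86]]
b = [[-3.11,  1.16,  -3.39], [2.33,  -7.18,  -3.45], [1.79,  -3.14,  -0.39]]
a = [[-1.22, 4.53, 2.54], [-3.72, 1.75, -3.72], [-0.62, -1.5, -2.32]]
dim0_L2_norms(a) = [3.96, 5.08, 5.07]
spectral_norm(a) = 5.86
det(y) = -0.83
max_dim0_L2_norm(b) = 7.92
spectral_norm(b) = 9.02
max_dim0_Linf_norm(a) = 4.53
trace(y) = -0.66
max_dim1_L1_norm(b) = 12.96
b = y @ a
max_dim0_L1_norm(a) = 8.58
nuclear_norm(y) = 3.46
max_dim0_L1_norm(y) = 2.82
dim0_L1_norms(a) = [5.56, 7.78, 8.58]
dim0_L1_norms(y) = [2.82, 0.73, 1.84]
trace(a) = -1.79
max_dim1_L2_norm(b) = 8.3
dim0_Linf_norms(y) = [1.51, 0.57, 0.92]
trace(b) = -10.68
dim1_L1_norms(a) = [8.29, 9.19, 4.44]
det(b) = 0.11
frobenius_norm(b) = 10.23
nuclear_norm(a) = 11.60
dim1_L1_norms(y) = [1.83, 1.71, 1.85]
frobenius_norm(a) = 8.20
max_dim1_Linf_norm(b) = 7.18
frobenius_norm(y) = 2.30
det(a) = 0.04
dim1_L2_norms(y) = [1.13, 1.52, 1.3]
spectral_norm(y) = 1.98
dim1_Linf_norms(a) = [4.53, 3.72, 2.32]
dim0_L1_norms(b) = [7.23, 11.48, 7.23]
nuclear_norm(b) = 13.85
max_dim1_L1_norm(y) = 1.85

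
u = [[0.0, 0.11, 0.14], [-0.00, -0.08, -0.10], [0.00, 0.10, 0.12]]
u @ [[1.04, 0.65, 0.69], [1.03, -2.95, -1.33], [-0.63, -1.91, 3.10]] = [[0.03, -0.59, 0.29],[-0.02, 0.43, -0.20],[0.03, -0.52, 0.24]]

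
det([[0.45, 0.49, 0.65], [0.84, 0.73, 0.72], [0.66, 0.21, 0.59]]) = -0.083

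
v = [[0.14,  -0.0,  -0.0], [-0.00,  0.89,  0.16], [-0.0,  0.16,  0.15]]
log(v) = [[-1.97,0.0,0.00], [0.00,-0.16,0.41], [0.0,0.41,-2.06]]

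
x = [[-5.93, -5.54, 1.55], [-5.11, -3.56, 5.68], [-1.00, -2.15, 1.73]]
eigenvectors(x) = [[0.82+0.00j,0.48-0.25j,(0.48+0.25j)], [0.55+0.00j,-0.69+0.00j,-0.69-0.00j], [(0.18+0j),(-0.1-0.47j),(-0.1+0.47j)]]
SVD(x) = [[-0.68,0.73,-0.08], [-0.70,-0.67,-0.24], [-0.23,-0.11,0.97]] @ diag([11.653885559041635, 3.3055800359975582, 1.0874704604609917]) @ [[0.67, 0.58, -0.46],[-0.24, -0.43, -0.87],[0.70, -0.69, 0.15]]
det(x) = -41.89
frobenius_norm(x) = 12.16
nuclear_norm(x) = 16.05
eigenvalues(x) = [(-9.3+0j), (0.77+1.98j), (0.77-1.98j)]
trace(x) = -7.76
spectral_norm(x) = 11.65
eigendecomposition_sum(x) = [[(-6.67+0j), -5.10-0.00j, 3.56-0.00j], [(-4.47+0j), (-3.42-0j), 2.39-0.00j], [(-1.48+0j), -1.13-0.00j, (0.79-0j)]] + [[0.37+0.18j, -0.22-0.54j, (-1.01+0.83j)], [(-0.32-0.42j), -0.07+0.75j, (1.64-0.35j)], [0.24-0.27j, -0.51+0.06j, 0.47+1.05j]] + [[(0.37-0.18j), (-0.22+0.54j), (-1.01-0.83j)], [-0.32+0.42j, (-0.07-0.75j), (1.64+0.35j)], [0.24+0.27j, -0.51-0.06j, (0.47-1.05j)]]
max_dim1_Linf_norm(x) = 5.93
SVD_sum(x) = [[-5.30, -4.57, 3.67], [-5.45, -4.70, 3.77], [-1.82, -1.57, 1.26]] + [[-0.57, -1.03, -2.11], [0.52, 0.95, 1.95], [0.08, 0.15, 0.31]] + [[-0.06, 0.06, -0.01], [-0.19, 0.18, -0.04], [0.74, -0.73, 0.16]]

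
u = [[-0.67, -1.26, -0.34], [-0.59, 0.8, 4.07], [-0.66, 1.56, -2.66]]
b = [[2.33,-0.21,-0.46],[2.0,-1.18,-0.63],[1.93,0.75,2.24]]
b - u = [[3.00, 1.05, -0.12],  [2.59, -1.98, -4.7],  [2.59, -0.81, 4.90]]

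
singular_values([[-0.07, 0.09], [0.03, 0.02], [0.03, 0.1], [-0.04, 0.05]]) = [0.15, 0.08]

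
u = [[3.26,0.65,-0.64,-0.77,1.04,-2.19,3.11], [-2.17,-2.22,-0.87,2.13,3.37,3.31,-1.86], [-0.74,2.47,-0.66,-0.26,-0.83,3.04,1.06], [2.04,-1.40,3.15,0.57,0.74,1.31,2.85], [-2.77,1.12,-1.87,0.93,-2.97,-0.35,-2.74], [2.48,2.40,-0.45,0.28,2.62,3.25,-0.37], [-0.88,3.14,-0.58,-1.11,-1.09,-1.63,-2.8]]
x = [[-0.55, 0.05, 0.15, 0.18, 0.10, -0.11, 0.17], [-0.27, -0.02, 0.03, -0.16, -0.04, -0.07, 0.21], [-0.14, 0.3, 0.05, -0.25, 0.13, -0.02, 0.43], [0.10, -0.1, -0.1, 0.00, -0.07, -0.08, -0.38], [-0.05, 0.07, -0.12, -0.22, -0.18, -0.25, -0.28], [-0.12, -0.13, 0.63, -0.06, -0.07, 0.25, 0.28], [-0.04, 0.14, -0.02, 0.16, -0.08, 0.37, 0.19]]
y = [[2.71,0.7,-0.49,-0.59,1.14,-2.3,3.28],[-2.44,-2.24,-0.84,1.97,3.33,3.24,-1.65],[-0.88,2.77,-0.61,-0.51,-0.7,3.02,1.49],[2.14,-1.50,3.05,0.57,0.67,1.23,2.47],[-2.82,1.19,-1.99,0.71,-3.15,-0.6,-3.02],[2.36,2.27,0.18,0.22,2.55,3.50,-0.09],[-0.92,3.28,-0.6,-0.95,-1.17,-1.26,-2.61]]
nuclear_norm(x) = 3.24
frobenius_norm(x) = 1.47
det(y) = 4513.78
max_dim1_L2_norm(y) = 6.31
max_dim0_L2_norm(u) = 6.33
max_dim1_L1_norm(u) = 15.93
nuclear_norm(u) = 31.07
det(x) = 0.00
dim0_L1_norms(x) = [1.27, 0.81, 1.1, 1.03, 0.67, 1.15, 1.94]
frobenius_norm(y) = 14.02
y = x + u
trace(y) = -1.83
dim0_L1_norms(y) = [14.27, 13.95, 7.76, 5.52, 12.71, 15.15, 14.61]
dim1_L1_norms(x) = [1.31, 0.8, 1.32, 0.83, 1.17, 1.54, 1.0]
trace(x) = -0.26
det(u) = 3991.02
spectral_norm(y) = 9.00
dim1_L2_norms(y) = [5.08, 6.31, 4.57, 4.95, 5.77, 5.44, 4.76]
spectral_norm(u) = 8.90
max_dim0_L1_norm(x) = 1.94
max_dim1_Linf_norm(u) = 3.37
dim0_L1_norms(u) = [14.34, 13.4, 8.22, 6.05, 12.66, 15.08, 14.79]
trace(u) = -1.57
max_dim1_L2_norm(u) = 6.38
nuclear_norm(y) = 31.12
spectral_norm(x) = 1.04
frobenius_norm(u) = 14.02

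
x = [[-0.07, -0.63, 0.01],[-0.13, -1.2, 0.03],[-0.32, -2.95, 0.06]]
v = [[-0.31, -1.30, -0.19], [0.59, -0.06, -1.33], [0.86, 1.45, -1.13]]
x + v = [[-0.38, -1.93, -0.18], [0.46, -1.26, -1.30], [0.54, -1.5, -1.07]]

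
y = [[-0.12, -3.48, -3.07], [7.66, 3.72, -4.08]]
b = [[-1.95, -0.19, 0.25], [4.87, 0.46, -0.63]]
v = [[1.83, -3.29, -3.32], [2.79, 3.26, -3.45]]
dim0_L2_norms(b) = [5.25, 0.5, 0.68]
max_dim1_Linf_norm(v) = 3.45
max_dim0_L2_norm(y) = 7.66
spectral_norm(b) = 5.31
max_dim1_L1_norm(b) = 5.96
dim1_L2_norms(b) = [1.98, 4.93]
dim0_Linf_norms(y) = [7.66, 3.72, 4.08]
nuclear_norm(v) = 10.47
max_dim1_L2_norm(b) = 4.93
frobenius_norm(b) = 5.31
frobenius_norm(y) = 10.52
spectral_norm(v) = 5.84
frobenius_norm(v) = 7.45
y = b + v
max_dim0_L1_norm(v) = 6.77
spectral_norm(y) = 9.44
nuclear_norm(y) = 14.08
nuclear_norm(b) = 5.32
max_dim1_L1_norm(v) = 9.5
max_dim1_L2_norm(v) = 5.51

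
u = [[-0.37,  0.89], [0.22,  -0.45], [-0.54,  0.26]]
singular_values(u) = [1.19, 0.36]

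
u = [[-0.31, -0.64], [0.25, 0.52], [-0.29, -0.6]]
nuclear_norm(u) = 1.13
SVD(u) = [[-0.63, -0.57], [0.51, -0.82], [-0.59, -0.10]] @ diag([1.1325626930467287, 0.0013214835380842087]) @ [[0.43, 0.90], [0.9, -0.43]]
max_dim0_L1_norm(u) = 1.76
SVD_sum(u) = [[-0.31, -0.64], [0.25, 0.52], [-0.29, -0.6]] + [[-0.00, 0.00],[-0.00, 0.00],[-0.0, 0.0]]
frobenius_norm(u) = 1.13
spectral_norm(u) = 1.13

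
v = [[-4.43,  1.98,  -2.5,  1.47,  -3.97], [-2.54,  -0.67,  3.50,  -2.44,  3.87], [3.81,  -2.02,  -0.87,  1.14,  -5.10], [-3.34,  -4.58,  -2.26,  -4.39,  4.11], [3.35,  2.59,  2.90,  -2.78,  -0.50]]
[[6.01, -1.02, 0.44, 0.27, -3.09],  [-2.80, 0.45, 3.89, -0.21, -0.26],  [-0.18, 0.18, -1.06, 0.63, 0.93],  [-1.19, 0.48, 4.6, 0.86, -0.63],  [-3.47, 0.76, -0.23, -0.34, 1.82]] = v@ [[-0.53, 0.10, -0.57, -0.03, 0.49], [0.29, -0.06, -0.50, -0.14, -0.02], [-0.54, 0.07, 0.47, -0.06, 0.04], [0.37, -0.14, -0.54, -0.09, -0.07], [-0.30, 0.02, -0.22, -0.10, 0.17]]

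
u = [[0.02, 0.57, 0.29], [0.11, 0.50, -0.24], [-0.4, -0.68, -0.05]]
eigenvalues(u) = [(-0.15+0.3j), (-0.15-0.3j), (0.78+0j)]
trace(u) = 0.47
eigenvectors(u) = [[0.78+0.00j,  0.78-0.00j,  0.25+0.00j], [(-0.21+0.12j),  -0.21-0.12j,  0.69+0.00j], [(-0.06+0.58j),  -0.06-0.58j,  (-0.68+0j)]]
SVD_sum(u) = [[0.18, 0.53, 0.04],[0.16, 0.46, 0.04],[-0.25, -0.73, -0.06]] + [[-0.08, 0.01, 0.27],[0.07, -0.01, -0.24],[-0.01, 0.0, 0.05]] + [[-0.08, 0.03, -0.02], [-0.12, 0.04, -0.04], [-0.13, 0.05, -0.04]]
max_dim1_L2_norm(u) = 0.79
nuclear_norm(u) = 1.68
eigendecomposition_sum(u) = [[(-0.02+0.17j), 0.17+0.03j, 0.17+0.10j], [(-0.02-0.05j), -0.05+0.02j, -0.06-0.00j], [(-0.12-0.03j), -0.04+0.13j, -0.09+0.12j]] + [[(-0.02-0.17j),(0.17-0.03j),(0.17-0.1j)], [(-0.02+0.05j),-0.05-0.02j,(-0.06+0j)], [(-0.12+0.03j),(-0.04-0.13j),-0.09-0.12j]] + [[(0.06+0j), 0.22+0.00j, -0.04+0.00j], [0.15+0.00j, (0.6+0j), (-0.12+0j)], [(-0.15-0j), (-0.6-0j), (0.12-0j)]]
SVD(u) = [[-0.53, 0.75, 0.41], [-0.45, -0.65, 0.61], [0.72, 0.13, 0.68]] @ diag([1.0767944084921095, 0.3825683787953232, 0.21944301626173038]) @ [[-0.32, -0.94, -0.07],  [-0.29, 0.02, 0.96],  [-0.9, 0.33, -0.28]]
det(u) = 0.09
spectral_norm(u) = 1.08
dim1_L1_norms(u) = [0.88, 0.85, 1.13]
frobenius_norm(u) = 1.16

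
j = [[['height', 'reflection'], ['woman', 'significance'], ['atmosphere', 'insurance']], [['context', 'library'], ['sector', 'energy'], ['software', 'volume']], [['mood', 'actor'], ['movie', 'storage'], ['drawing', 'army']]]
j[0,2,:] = ['atmosphere', 'insurance']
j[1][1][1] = 'energy'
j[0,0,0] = 'height'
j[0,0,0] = 'height'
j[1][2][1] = 'volume'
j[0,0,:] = ['height', 'reflection']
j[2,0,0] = 'mood'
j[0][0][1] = 'reflection'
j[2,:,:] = [['mood', 'actor'], ['movie', 'storage'], ['drawing', 'army']]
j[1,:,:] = [['context', 'library'], ['sector', 'energy'], ['software', 'volume']]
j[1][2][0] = 'software'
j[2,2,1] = 'army'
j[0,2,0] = 'atmosphere'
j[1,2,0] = 'software'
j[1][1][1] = 'energy'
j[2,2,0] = 'drawing'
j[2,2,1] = 'army'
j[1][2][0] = 'software'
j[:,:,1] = [['reflection', 'significance', 'insurance'], ['library', 'energy', 'volume'], ['actor', 'storage', 'army']]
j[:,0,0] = ['height', 'context', 'mood']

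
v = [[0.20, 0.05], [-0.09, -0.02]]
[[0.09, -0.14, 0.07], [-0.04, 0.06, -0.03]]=v@[[0.45, -0.71, 0.37], [-0.02, 0.05, -0.12]]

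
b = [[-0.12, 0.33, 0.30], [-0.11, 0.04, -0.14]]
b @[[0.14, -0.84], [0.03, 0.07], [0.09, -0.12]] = [[0.02, 0.09], [-0.03, 0.11]]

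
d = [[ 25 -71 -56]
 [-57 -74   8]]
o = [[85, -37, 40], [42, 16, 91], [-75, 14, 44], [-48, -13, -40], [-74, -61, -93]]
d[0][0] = 25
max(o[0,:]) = 85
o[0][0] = 85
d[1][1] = -74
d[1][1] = -74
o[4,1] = -61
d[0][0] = 25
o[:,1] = [-37, 16, 14, -13, -61]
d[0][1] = -71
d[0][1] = -71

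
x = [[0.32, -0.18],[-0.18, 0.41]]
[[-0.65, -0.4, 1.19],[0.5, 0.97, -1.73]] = x@[[-1.80, 0.12, 1.77], [0.42, 2.42, -3.45]]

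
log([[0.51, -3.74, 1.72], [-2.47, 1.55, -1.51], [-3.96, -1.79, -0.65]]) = [[-2.37+0.39j, (-5.25+0.41j), (2.8-0.03j)], [3.46+3.08j, (6.57+3.3j), (-3.2-0.27j)], [8.62+6.17j, (13.36+6.62j), -6.62-0.54j]]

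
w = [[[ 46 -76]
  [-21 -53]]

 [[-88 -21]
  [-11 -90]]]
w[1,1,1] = -90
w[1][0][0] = -88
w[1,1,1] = -90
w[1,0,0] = -88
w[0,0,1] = -76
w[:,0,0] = [46, -88]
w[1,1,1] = -90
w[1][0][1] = -21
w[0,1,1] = -53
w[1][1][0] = -11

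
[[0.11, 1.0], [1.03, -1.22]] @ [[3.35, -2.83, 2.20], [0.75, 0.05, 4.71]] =[[1.12, -0.26, 4.95],  [2.54, -2.98, -3.48]]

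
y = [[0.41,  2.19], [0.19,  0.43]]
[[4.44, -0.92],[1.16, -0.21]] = y @[[2.6, -0.27],[1.54, -0.37]]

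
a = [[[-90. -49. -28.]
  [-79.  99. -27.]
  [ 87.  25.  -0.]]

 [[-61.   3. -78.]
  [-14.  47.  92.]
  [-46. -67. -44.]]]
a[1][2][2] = -44.0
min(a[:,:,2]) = -78.0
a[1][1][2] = 92.0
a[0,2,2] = -0.0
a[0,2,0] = 87.0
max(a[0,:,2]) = -0.0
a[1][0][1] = 3.0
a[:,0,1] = [-49.0, 3.0]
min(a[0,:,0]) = -90.0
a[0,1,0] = -79.0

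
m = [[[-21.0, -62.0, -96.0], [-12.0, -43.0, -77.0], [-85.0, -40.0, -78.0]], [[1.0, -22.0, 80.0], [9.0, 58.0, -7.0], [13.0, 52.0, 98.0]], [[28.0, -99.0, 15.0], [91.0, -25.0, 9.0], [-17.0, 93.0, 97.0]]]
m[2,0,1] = -99.0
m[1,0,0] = 1.0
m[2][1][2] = 9.0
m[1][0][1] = -22.0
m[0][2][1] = -40.0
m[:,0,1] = [-62.0, -22.0, -99.0]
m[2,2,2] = 97.0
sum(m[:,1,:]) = 3.0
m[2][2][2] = 97.0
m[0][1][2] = -77.0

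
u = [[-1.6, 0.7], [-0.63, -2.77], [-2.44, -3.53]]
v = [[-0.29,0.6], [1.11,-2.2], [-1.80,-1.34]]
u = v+[[-1.31,0.10], [-1.74,-0.57], [-0.64,-2.19]]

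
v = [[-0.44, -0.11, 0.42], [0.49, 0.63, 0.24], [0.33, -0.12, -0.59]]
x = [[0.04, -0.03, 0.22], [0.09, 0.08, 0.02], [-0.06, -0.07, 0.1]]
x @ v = [[0.04, -0.05, -0.12], [0.01, 0.04, 0.05], [0.03, -0.05, -0.1]]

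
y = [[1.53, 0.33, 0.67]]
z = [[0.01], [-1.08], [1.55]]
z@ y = [[0.02, 0.0, 0.01],  [-1.65, -0.36, -0.72],  [2.37, 0.51, 1.04]]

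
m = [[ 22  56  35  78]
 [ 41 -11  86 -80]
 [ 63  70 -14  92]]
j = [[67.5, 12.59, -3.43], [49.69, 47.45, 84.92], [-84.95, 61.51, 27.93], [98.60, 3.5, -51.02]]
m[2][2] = -14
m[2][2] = -14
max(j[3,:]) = 98.6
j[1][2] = 84.92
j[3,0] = 98.6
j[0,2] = -3.43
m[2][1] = 70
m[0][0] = 22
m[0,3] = 78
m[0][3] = 78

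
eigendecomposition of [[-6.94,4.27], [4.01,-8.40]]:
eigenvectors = [[0.78, -0.65], [0.63, 0.76]]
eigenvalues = [-3.47, -11.87]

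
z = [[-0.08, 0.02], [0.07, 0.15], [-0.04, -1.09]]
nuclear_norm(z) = 1.20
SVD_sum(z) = [[0.00, 0.02], [0.01, 0.15], [-0.05, -1.09]] + [[-0.08,0.00], [0.06,-0.0], [0.01,-0.0]]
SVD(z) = [[0.01, 0.78], [0.14, -0.62], [-0.99, -0.07]] @ diag([1.1014972160915297, 0.10297515691957049]) @ [[0.04, 1.0], [-1.0, 0.04]]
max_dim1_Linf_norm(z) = 1.09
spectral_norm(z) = 1.10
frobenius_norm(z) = 1.11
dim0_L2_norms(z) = [0.11, 1.1]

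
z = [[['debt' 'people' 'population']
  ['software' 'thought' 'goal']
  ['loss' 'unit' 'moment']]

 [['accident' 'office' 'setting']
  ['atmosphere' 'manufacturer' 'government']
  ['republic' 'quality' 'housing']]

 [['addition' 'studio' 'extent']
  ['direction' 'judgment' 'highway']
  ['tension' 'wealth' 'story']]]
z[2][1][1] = 'judgment'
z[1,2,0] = 'republic'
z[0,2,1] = 'unit'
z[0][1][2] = 'goal'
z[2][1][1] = 'judgment'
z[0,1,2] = 'goal'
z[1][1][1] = 'manufacturer'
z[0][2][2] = 'moment'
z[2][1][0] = 'direction'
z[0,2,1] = 'unit'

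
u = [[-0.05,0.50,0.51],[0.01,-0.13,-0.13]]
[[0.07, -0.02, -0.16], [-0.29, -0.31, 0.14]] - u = [[0.12, -0.52, -0.67],  [-0.30, -0.18, 0.27]]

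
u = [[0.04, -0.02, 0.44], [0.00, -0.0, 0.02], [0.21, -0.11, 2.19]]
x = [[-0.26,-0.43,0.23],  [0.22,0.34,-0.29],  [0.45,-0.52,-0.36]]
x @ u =[[0.04, -0.02, 0.38],[-0.05, 0.03, -0.53],[-0.06, 0.03, -0.60]]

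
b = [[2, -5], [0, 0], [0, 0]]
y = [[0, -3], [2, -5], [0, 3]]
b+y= [[2, -8], [2, -5], [0, 3]]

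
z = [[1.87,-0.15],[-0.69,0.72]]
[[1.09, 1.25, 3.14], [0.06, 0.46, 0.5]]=z @ [[0.64, 0.78, 1.88], [0.70, 1.39, 2.50]]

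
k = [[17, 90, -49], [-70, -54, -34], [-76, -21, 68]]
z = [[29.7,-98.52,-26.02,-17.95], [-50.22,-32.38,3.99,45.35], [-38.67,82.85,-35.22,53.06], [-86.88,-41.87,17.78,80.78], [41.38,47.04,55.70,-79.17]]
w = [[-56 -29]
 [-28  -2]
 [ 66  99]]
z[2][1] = 82.85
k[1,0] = -70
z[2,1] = 82.85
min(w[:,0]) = -56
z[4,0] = 41.38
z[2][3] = 53.06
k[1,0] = -70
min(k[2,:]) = -76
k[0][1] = 90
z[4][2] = 55.7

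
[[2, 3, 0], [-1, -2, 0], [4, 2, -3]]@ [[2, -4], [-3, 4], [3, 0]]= [[-5, 4], [4, -4], [-7, -8]]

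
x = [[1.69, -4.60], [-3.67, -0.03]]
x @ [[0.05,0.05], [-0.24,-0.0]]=[[1.19, 0.08], [-0.18, -0.18]]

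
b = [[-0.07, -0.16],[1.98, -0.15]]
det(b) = 0.327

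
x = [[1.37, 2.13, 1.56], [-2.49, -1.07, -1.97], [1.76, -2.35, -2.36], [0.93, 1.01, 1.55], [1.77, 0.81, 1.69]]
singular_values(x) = [5.73, 3.43, 0.81]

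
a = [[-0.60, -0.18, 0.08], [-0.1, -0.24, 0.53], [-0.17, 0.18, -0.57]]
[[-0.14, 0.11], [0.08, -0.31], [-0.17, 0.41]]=a @ [[0.17, -0.22], [0.37, -0.21], [0.36, -0.72]]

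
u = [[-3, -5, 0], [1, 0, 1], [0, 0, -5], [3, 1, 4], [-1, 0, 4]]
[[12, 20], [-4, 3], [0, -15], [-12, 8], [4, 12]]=u @ [[-4, 0], [0, -4], [0, 3]]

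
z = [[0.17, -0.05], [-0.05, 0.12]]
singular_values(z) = [0.2, 0.09]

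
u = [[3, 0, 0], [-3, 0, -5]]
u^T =[[3, -3], [0, 0], [0, -5]]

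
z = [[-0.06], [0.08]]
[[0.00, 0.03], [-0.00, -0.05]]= z @ [[-0.03, -0.57]]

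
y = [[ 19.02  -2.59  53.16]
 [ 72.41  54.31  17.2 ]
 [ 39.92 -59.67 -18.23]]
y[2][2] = -18.23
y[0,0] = 19.02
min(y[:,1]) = -59.67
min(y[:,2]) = -18.23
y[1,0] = 72.41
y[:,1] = [-2.59, 54.31, -59.67]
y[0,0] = 19.02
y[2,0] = 39.92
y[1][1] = 54.31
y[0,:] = [19.02, -2.59, 53.16]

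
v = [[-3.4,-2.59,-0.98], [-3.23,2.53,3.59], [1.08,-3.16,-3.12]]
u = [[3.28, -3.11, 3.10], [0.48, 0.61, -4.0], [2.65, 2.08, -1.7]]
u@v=[[2.24, -26.16, -24.05], [-7.92, 12.94, 14.20], [-17.56, 3.77, 10.17]]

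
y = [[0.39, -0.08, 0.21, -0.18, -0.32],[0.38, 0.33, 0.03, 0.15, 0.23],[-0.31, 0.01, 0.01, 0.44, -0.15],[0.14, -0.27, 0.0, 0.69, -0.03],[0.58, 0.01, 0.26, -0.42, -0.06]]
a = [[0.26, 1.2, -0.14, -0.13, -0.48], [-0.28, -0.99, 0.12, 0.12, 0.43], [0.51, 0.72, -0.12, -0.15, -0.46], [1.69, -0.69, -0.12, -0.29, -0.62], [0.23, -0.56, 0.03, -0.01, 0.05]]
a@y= [[0.30, 0.4, -0.04, 0.18, 0.25], [-0.26, -0.33, 0.02, -0.14, -0.19], [0.22, 0.23, 0.01, 0.05, 0.05], [0.03, -0.29, 0.17, -0.4, -0.64], [-0.10, -0.2, 0.04, -0.14, -0.21]]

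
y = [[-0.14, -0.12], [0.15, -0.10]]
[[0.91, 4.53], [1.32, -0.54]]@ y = [[0.55, -0.56], [-0.27, -0.1]]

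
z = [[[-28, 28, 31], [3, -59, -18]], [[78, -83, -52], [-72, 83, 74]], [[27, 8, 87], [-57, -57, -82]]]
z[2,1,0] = -57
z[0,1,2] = -18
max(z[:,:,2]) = 87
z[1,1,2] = 74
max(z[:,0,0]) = 78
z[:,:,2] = [[31, -18], [-52, 74], [87, -82]]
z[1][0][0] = 78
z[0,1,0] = 3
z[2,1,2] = -82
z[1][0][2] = -52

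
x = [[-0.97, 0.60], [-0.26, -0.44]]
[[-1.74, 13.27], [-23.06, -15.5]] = x @ [[25.05, 5.94], [37.6, 31.72]]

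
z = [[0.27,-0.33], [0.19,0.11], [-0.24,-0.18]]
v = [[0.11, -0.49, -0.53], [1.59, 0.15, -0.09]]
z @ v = [[-0.5, -0.18, -0.11], [0.20, -0.08, -0.11], [-0.31, 0.09, 0.14]]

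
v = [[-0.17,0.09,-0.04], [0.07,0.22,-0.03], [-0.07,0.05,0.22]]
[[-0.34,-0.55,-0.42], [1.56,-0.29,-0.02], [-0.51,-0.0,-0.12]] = v@ [[5.17, 2.02, 2.06], [5.19, -1.82, -0.69], [-1.87, 1.05, 0.27]]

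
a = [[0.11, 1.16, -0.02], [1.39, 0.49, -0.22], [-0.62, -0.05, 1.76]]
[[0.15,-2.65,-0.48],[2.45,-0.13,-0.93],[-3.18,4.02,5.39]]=a @ [[1.58,1.15,-0.06],[-0.04,-2.35,-0.36],[-1.25,2.62,3.03]]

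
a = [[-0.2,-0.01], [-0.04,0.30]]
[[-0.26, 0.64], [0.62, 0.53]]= a@[[1.19, -3.29], [2.24, 1.33]]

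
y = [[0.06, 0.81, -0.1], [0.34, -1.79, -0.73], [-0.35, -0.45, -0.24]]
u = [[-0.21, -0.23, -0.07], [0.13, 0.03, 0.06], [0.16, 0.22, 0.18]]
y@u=[[0.08, -0.01, 0.03], [-0.42, -0.29, -0.26], [-0.02, 0.01, -0.05]]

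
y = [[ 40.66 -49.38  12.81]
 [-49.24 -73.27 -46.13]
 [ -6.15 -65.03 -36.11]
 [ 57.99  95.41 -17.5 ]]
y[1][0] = -49.24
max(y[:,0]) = 57.99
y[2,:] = [-6.15, -65.03, -36.11]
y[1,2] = -46.13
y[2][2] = -36.11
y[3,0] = 57.99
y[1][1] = -73.27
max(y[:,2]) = 12.81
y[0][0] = 40.66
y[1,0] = -49.24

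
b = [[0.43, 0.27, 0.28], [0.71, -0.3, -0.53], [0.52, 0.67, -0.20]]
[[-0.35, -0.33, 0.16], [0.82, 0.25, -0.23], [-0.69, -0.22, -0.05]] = b@[[0.30, -0.2, 0.04],[-1.38, -0.33, 0.03],[-0.37, -0.55, 0.47]]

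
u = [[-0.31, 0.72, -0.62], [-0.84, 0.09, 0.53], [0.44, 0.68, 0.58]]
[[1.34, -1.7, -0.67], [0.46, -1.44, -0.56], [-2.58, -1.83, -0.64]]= u@[[-1.94, 0.94, 0.40], [-0.77, -2.63, -0.98], [-2.08, -0.79, -0.25]]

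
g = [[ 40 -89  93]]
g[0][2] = 93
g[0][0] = 40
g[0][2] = 93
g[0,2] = 93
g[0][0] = 40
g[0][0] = 40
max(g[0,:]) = 93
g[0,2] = 93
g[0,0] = 40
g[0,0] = 40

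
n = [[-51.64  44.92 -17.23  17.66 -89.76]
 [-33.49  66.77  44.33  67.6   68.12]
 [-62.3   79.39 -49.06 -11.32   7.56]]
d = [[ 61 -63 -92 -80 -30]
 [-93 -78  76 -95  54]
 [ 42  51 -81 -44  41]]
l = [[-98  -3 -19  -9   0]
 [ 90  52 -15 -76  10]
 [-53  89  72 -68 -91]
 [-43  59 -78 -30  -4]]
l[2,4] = -91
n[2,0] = -62.3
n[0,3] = 17.66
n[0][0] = -51.64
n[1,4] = 68.12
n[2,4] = 7.56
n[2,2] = -49.06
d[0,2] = -92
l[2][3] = -68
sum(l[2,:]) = -51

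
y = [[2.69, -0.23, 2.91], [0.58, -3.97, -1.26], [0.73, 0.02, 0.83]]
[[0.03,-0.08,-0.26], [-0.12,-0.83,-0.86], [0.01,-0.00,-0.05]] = y @ [[-0.11, -0.19, 0.00], [-0.02, 0.13, 0.24], [0.11, 0.16, -0.07]]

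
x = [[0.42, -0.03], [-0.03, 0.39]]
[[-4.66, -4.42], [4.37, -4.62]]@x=[[-1.82, -1.58],  [1.97, -1.93]]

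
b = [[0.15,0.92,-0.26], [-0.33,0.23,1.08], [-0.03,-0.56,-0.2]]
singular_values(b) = [1.2, 1.09, 0.04]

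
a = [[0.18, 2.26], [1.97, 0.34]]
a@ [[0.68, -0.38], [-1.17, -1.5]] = [[-2.52, -3.46], [0.94, -1.26]]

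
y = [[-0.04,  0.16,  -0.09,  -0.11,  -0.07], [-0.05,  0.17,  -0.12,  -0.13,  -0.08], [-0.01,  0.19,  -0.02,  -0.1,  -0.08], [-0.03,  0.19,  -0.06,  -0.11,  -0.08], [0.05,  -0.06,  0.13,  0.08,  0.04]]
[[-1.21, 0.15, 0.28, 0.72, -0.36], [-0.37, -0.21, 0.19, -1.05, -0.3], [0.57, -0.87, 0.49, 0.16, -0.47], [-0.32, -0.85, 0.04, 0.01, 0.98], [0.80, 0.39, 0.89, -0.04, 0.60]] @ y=[[-0.00,  0.04,  -0.0,  -0.02,  -0.02], [0.04,  -0.24,  0.08,  0.14,  0.1], [-0.01,  0.09,  -0.03,  -0.05,  -0.04], [0.10,  -0.24,  0.26,  0.22,  0.13], [-0.03,  0.32,  -0.06,  -0.18,  -0.13]]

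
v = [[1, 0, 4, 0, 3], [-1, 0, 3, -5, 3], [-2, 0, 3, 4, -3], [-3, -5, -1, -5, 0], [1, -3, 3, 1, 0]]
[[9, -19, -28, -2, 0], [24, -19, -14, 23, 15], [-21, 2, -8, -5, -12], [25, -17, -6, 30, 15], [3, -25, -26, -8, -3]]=v@[[0, -3, 0, -5, 0], [-2, 4, 4, 0, 0], [0, -4, -4, 0, 0], [-3, 2, -2, -3, -3], [3, 0, -4, 1, 0]]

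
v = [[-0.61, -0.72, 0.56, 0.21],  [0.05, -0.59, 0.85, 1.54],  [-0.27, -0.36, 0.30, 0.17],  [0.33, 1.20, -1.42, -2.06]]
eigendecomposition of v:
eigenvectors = [[(0.23+0j), 0.86+0.00j, (-0.19-0.25j), (-0.19+0.25j)], [(0.53+0j), (-0.23+0j), (-0.36+0.24j), -0.36-0.24j], [(0.13+0j), 0.36+0.00j, (-0.78+0j), -0.78-0.00j], [(-0.81+0j), (-0.27+0j), (0.3+0.1j), (0.3-0.1j)]]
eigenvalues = [(-2.71+0j), (-0.26+0j), 0j, -0j]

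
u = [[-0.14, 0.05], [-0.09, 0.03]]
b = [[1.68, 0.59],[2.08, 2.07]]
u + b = [[1.54,0.64],[1.99,2.1]]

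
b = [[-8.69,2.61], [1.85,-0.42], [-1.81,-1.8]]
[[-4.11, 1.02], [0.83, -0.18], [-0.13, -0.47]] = b@[[0.38, -0.03], [-0.31, 0.29]]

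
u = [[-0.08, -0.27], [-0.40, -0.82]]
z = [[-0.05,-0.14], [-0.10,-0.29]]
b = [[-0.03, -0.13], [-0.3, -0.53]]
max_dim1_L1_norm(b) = 0.83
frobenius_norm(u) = 0.95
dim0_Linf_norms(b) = [0.3, 0.53]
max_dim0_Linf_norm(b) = 0.53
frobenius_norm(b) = 0.62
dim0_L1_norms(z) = [0.15, 0.43]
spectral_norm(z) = 0.34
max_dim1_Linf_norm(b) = 0.53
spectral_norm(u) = 0.95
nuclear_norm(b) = 0.66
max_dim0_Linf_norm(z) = 0.29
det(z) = 0.00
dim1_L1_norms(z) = [0.19, 0.39]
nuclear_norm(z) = 0.34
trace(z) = -0.34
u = z + b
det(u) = -0.04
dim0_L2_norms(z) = [0.11, 0.32]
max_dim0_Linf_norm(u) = 0.82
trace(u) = -0.90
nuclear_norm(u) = 1.00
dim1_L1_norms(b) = [0.16, 0.83]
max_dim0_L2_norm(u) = 0.86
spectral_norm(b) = 0.62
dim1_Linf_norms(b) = [0.13, 0.53]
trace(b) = -0.56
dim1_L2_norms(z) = [0.15, 0.31]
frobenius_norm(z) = 0.34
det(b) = -0.02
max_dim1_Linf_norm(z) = 0.29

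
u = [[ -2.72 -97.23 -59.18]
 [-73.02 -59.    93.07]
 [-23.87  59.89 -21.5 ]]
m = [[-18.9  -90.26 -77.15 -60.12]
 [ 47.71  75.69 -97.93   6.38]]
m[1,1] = 75.69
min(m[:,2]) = -97.93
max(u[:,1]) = 59.89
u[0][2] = -59.18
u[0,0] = -2.72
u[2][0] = -23.87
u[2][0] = -23.87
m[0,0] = -18.9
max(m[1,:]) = 75.69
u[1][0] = -73.02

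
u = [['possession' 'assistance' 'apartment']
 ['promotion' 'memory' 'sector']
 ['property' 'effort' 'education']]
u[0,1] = 'assistance'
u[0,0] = 'possession'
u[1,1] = 'memory'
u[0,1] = 'assistance'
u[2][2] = 'education'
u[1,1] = 'memory'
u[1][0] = 'promotion'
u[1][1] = 'memory'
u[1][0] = 'promotion'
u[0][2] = 'apartment'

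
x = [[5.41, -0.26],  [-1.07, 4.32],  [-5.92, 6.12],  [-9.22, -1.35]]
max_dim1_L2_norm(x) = 9.32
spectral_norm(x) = 12.62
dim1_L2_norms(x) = [5.42, 4.45, 8.51, 9.32]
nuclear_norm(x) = 19.64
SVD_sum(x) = [[5.05, -1.49], [-2.16, 0.63], [-7.11, 2.09], [-8.12, 2.39]] + [[0.36, 1.23],[1.09, 3.69],[1.19, 4.03],[-1.1, -3.74]]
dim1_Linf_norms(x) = [5.41, 4.32, 6.12, 9.22]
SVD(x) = [[-0.42, -0.18], [0.18, -0.55], [0.59, -0.60], [0.67, 0.56]] @ diag([12.619300554262358, 7.0162635014082655]) @ [[-0.96, 0.28], [-0.28, -0.96]]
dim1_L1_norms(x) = [5.67, 5.39, 12.04, 10.57]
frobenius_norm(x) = 14.44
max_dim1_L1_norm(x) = 12.04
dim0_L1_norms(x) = [21.62, 12.05]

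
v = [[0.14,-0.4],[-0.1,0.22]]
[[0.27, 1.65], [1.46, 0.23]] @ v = [[-0.13, 0.25], [0.18, -0.53]]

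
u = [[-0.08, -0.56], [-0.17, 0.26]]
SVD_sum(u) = [[-0.0,  -0.56], [0.00,  0.26]] + [[-0.08, 0.0], [-0.17, 0.00]]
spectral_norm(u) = 0.62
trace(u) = 0.18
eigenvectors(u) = [[-0.95, 0.73], [-0.31, -0.68]]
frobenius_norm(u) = 0.65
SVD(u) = [[-0.91, 0.42], [0.42, 0.91]] @ diag([0.6174148044549103, 0.18788017255661948]) @ [[0.0,1.0], [-1.0,0.00]]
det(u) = -0.12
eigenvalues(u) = [-0.26, 0.44]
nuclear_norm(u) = 0.81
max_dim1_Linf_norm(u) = 0.56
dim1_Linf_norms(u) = [0.56, 0.26]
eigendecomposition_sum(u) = [[-0.19, -0.21], [-0.06, -0.07]] + [[0.11, -0.35],[-0.11, 0.33]]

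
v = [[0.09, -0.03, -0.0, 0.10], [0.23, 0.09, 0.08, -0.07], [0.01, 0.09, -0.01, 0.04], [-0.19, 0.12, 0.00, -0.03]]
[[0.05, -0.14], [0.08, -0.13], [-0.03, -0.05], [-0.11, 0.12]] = v@[[0.32,-0.6], [-0.37,-0.16], [0.57,-0.56], [0.12,-0.94]]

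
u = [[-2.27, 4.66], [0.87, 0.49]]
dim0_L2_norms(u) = [2.43, 4.69]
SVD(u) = [[-1.00, -0.01], [-0.01, 1.00]] @ diag([5.183838165806135, 0.9966553419972672]) @ [[0.44,  -0.9], [0.90,  0.44]]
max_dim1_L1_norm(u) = 6.93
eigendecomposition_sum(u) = [[-2.61, 3.18], [0.59, -0.72]] + [[0.34, 1.48], [0.28, 1.21]]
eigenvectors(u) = [[-0.98, -0.77], [0.22, -0.63]]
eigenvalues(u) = [-3.33, 1.55]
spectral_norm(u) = 5.18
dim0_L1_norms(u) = [3.14, 5.15]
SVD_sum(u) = [[-2.26, 4.67], [-0.03, 0.06]] + [[-0.01, -0.01], [0.90, 0.43]]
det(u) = -5.17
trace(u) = -1.78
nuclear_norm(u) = 6.18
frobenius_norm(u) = 5.28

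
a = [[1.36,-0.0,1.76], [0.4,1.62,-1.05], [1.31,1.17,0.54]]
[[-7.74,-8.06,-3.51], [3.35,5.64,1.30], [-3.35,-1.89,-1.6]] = a@[[-3.08, -0.76, 3.1], [1.52, 1.08, -2.81], [-2.02, -3.99, -4.39]]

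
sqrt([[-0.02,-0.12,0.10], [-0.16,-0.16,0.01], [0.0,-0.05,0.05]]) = [[(0.14+0.13j), -0.11+0.18j, (0.22-0.05j)], [(-0.09+0.28j), 0.06+0.37j, (-0.12-0.11j)], [(0.07+0.05j), -0.06+0.07j, 0.14-0.02j]]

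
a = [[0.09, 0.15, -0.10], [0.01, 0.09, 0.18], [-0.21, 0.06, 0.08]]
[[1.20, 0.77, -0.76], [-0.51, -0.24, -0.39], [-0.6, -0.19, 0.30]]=a @ [[2.08, 0.65, -2.57],[3.6, 2.87, -3.68],[-4.75, -2.81, -0.19]]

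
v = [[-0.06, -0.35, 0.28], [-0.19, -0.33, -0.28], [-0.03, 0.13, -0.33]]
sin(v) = [[-0.05, -0.34, 0.28],[-0.18, -0.32, -0.27],[-0.03, 0.12, -0.33]]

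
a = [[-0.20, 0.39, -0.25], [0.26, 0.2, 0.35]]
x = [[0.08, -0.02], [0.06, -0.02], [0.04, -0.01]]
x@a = [[-0.02, 0.03, -0.03], [-0.02, 0.02, -0.02], [-0.01, 0.01, -0.01]]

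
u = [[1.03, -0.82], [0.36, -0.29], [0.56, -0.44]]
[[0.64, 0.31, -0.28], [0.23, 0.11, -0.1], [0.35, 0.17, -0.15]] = u @ [[0.57, 0.27, -0.25],[-0.07, -0.04, 0.03]]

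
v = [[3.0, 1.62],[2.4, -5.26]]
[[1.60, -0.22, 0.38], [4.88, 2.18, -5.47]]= v @ [[0.83,0.12,-0.35], [-0.55,-0.36,0.88]]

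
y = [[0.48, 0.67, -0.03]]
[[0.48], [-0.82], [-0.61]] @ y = [[0.23,0.32,-0.01], [-0.39,-0.55,0.02], [-0.29,-0.41,0.02]]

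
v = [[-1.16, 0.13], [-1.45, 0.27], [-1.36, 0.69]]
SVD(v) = [[-0.48, -0.52], [-0.61, -0.37], [-0.63, 0.77]] @ diag([2.3922477170352923, 0.37516777625408]) @ [[0.96,-0.28], [0.28,0.96]]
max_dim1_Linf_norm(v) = 1.45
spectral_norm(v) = 2.39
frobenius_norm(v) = 2.42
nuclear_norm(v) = 2.77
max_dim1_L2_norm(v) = 1.53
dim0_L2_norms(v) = [2.3, 0.75]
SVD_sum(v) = [[-1.11, 0.32], [-1.41, 0.41], [-1.44, 0.41]] + [[-0.05, -0.19],[-0.04, -0.14],[0.08, 0.28]]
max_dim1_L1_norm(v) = 2.05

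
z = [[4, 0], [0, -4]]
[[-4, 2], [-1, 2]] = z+[[-8, 2], [-1, 6]]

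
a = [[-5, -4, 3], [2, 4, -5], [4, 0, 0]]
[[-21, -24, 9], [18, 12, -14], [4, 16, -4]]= a @ [[1, 4, -1], [4, 1, 2], [0, 0, 4]]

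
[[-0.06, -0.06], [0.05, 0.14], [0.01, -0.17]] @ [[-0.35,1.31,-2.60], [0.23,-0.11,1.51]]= [[0.01,-0.07,0.07], [0.01,0.05,0.08], [-0.04,0.03,-0.28]]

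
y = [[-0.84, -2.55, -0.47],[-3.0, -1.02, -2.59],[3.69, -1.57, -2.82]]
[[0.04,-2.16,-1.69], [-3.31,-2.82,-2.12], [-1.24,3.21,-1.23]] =y @[[0.32, 0.94, 0.19], [-0.31, 0.58, 0.53], [1.03, -0.23, 0.39]]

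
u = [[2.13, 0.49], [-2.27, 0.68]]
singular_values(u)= [3.12, 0.82]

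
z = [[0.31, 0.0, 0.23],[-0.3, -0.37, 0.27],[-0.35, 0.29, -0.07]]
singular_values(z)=[0.56, 0.55, 0.22]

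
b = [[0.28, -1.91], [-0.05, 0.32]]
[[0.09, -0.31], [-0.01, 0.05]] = b @ [[0.04, -0.16], [-0.04, 0.14]]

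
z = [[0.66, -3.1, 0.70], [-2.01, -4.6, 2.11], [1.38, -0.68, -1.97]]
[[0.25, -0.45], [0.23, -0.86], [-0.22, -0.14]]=z@[[0.12, 0.09], [-0.01, 0.18], [0.2, 0.07]]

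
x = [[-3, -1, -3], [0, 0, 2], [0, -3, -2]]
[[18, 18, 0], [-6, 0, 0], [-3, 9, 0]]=x@ [[-4, -5, 0], [3, -3, 0], [-3, 0, 0]]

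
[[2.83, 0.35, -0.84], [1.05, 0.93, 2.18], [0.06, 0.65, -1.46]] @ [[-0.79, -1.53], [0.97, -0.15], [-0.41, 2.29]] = [[-1.55, -6.31], [-0.82, 3.25], [1.18, -3.53]]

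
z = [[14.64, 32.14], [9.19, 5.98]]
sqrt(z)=[[3.29+1.03j, 4.80-2.47j], [(1.37-0.71j), 2.00+1.69j]]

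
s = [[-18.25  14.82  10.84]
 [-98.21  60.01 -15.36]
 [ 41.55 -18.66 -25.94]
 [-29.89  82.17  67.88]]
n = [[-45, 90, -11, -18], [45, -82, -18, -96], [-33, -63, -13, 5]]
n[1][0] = 45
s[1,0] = -98.21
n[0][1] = 90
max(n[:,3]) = 5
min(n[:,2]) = -18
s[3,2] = 67.88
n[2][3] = 5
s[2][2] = -25.94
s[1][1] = 60.01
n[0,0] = -45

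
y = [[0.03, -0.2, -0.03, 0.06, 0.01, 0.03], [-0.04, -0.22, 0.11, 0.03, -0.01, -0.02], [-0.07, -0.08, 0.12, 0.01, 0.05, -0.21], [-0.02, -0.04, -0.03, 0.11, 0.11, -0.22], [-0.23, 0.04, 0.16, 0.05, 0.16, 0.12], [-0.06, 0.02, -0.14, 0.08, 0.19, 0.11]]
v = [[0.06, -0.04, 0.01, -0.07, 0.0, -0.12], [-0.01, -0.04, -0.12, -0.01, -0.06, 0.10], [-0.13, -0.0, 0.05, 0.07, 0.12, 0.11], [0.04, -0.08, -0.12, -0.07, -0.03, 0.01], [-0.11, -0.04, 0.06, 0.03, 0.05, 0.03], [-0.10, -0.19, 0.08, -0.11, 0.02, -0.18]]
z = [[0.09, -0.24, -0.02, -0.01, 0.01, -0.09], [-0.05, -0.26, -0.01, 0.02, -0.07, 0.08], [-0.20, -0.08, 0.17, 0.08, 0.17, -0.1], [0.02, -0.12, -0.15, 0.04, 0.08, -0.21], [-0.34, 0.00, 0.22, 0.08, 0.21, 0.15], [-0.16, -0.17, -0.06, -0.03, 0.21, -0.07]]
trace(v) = -0.13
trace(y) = 0.31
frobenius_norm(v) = 0.50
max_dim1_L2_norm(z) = 0.49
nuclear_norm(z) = 1.66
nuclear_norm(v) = 0.92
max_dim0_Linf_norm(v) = 0.19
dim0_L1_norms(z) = [0.86, 0.87, 0.63, 0.26, 0.75, 0.7]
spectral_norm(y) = 0.40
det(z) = 0.00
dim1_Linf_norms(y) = [0.2, 0.22, 0.21, 0.22, 0.23, 0.19]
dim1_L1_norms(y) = [0.36, 0.43, 0.54, 0.53, 0.76, 0.6]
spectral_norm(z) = 0.61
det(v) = -0.00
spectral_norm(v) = 0.35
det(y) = 0.00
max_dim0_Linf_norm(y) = 0.23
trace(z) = 0.18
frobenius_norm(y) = 0.68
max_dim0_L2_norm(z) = 0.44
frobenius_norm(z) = 0.84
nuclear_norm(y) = 1.38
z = y + v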